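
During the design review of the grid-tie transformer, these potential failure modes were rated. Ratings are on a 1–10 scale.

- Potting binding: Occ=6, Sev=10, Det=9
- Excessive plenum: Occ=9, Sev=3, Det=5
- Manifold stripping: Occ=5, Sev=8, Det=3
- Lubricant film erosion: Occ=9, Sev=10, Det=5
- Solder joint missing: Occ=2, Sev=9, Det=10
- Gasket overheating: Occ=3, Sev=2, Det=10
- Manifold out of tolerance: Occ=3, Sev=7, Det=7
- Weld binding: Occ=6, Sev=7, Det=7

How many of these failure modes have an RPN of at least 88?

7

RPN = Severity × Occurrence × Detection:
  Potting binding: 10 × 6 × 9 = 540
  Excessive plenum: 3 × 9 × 5 = 135
  Manifold stripping: 8 × 5 × 3 = 120
  Lubricant film erosion: 10 × 9 × 5 = 450
  Solder joint missing: 9 × 2 × 10 = 180
  Gasket overheating: 2 × 3 × 10 = 60
  Manifold out of tolerance: 7 × 3 × 7 = 147
  Weld binding: 7 × 6 × 7 = 294
Modes with RPN ≥ 88: Potting binding (540), Excessive plenum (135), Manifold stripping (120), Lubricant film erosion (450), Solder joint missing (180), Manifold out of tolerance (147), Weld binding (294) → 7.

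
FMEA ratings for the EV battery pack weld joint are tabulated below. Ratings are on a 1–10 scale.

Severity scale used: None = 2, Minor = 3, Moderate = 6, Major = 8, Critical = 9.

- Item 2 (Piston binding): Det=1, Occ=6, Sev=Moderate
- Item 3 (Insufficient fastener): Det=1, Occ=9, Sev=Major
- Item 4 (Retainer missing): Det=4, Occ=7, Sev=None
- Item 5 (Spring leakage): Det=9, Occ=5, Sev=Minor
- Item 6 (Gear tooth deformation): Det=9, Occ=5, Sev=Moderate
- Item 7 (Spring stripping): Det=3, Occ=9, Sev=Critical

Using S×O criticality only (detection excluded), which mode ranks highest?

Item 7

Criticality = Severity × Occurrence:
  Item 2: 6 × 6 = 36
  Item 3: 8 × 9 = 72
  Item 4: 2 × 7 = 14
  Item 5: 3 × 5 = 15
  Item 6: 6 × 5 = 30
  Item 7: 9 × 9 = 81
Highest criticality is 81 → Item 7.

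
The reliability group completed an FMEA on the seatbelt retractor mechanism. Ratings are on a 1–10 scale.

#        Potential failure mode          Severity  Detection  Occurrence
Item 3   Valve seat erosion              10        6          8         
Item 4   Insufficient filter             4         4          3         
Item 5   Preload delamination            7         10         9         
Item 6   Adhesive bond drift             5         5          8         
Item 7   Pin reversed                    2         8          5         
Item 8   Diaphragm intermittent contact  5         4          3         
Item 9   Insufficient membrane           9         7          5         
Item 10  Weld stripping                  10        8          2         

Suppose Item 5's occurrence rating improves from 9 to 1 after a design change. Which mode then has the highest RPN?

Item 3

RPN = Severity × Occurrence × Detection:
  Item 3: 10 × 8 × 6 = 480
  Item 4: 4 × 3 × 4 = 48
  Item 5: 7 × 9 × 10 = 630
  Item 6: 5 × 8 × 5 = 200
  Item 7: 2 × 5 × 8 = 80
  Item 8: 5 × 3 × 4 = 60
  Item 9: 9 × 5 × 7 = 315
  Item 10: 10 × 2 × 8 = 160
After action: Item 5 → 7 × 1 × 10 = 70.
Revised RPNs: Item 3=480, Item 9=315, Item 6=200, Item 10=160, Item 7=80, Item 5=70, Item 8=60, Item 4=48.
Highest is now Item 3 (480).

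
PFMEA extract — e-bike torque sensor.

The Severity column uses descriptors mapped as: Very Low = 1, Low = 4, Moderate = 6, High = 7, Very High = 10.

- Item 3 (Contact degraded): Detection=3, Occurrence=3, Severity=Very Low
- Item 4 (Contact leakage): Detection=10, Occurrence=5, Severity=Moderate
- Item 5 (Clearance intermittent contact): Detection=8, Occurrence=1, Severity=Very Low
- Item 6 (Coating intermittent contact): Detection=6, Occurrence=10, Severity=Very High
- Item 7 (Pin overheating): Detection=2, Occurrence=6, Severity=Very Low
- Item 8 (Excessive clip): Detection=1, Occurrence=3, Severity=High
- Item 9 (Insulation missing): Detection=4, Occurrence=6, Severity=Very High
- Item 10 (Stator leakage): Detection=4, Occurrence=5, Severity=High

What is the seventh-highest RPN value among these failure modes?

RPN = Severity × Occurrence × Detection:
  Item 3: 1 × 3 × 3 = 9
  Item 4: 6 × 5 × 10 = 300
  Item 5: 1 × 1 × 8 = 8
  Item 6: 10 × 10 × 6 = 600
  Item 7: 1 × 6 × 2 = 12
  Item 8: 7 × 3 × 1 = 21
  Item 9: 10 × 6 × 4 = 240
  Item 10: 7 × 5 × 4 = 140
Sorted descending: 600, 300, 240, 140, 21, 12, 9, 8.
The seventh-highest RPN is 9 (Item 3).

9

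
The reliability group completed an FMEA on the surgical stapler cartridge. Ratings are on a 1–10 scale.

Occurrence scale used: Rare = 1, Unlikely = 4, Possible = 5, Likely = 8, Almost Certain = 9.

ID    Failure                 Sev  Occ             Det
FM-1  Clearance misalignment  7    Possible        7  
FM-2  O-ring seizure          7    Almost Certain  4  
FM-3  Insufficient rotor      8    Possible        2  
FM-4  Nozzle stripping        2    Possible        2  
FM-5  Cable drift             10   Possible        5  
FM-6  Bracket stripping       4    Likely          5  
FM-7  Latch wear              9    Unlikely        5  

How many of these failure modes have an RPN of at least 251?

RPN = Severity × Occurrence × Detection:
  FM-1: 7 × 5 × 7 = 245
  FM-2: 7 × 9 × 4 = 252
  FM-3: 8 × 5 × 2 = 80
  FM-4: 2 × 5 × 2 = 20
  FM-5: 10 × 5 × 5 = 250
  FM-6: 4 × 8 × 5 = 160
  FM-7: 9 × 4 × 5 = 180
Modes with RPN ≥ 251: FM-2 (252) → 1.

1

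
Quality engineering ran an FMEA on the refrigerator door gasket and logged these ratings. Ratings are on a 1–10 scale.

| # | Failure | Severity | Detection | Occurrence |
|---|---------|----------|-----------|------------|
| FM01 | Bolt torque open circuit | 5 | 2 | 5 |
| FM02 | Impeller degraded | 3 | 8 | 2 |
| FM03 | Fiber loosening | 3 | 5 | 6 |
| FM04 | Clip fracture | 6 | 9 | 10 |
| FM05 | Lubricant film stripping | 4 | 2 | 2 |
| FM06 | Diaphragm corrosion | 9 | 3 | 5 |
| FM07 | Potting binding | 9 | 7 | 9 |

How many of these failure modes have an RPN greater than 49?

5

RPN = Severity × Occurrence × Detection:
  FM01: 5 × 5 × 2 = 50
  FM02: 3 × 2 × 8 = 48
  FM03: 3 × 6 × 5 = 90
  FM04: 6 × 10 × 9 = 540
  FM05: 4 × 2 × 2 = 16
  FM06: 9 × 5 × 3 = 135
  FM07: 9 × 9 × 7 = 567
Modes with RPN > 49: FM01 (50), FM03 (90), FM04 (540), FM06 (135), FM07 (567) → 5.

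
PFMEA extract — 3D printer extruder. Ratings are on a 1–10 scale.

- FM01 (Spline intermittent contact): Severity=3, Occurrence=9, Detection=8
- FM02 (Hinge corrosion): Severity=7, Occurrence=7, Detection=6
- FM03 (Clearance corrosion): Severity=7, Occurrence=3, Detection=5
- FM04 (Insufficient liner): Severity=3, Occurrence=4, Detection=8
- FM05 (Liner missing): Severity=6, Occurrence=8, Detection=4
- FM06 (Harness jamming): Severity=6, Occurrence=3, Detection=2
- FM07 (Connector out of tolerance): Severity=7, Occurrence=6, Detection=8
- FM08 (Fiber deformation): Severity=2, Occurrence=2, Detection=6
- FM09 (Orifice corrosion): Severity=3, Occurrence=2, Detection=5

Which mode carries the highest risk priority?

RPN = Severity × Occurrence × Detection:
  FM01: 3 × 9 × 8 = 216
  FM02: 7 × 7 × 6 = 294
  FM03: 7 × 3 × 5 = 105
  FM04: 3 × 4 × 8 = 96
  FM05: 6 × 8 × 4 = 192
  FM06: 6 × 3 × 2 = 36
  FM07: 7 × 6 × 8 = 336
  FM08: 2 × 2 × 6 = 24
  FM09: 3 × 2 × 5 = 30
Highest RPN is 336 → FM07.

FM07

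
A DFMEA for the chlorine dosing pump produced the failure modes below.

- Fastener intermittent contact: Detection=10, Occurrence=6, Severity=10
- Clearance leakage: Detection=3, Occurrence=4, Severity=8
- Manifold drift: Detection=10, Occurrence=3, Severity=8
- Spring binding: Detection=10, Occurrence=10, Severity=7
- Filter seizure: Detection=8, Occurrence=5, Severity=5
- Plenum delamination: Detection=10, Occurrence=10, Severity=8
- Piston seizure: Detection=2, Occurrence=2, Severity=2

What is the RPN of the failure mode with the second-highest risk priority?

RPN = Severity × Occurrence × Detection:
  Fastener intermittent contact: 10 × 6 × 10 = 600
  Clearance leakage: 8 × 4 × 3 = 96
  Manifold drift: 8 × 3 × 10 = 240
  Spring binding: 7 × 10 × 10 = 700
  Filter seizure: 5 × 5 × 8 = 200
  Plenum delamination: 8 × 10 × 10 = 800
  Piston seizure: 2 × 2 × 2 = 8
Sorted descending: 800, 700, 600, 240, 200, 96, 8.
The second-highest RPN is 700 (Spring binding).

700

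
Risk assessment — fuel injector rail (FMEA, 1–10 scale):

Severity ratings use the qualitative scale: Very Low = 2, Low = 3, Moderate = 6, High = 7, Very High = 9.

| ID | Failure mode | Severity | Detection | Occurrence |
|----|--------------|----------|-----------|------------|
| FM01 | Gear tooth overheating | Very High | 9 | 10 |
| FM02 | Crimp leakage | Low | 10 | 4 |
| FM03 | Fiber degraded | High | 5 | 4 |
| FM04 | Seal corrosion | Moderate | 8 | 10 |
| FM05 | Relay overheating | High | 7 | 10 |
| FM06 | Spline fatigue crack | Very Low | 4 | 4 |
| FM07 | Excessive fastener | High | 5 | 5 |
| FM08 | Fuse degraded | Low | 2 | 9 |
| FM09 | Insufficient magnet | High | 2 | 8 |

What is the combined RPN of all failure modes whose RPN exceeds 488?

RPN = Severity × Occurrence × Detection:
  FM01: 9 × 10 × 9 = 810
  FM02: 3 × 4 × 10 = 120
  FM03: 7 × 4 × 5 = 140
  FM04: 6 × 10 × 8 = 480
  FM05: 7 × 10 × 7 = 490
  FM06: 2 × 4 × 4 = 32
  FM07: 7 × 5 × 5 = 175
  FM08: 3 × 9 × 2 = 54
  FM09: 7 × 8 × 2 = 112
RPN > 488: FM01 (810), FM05 (490).
Sum: 810 + 490 = 1300.

1300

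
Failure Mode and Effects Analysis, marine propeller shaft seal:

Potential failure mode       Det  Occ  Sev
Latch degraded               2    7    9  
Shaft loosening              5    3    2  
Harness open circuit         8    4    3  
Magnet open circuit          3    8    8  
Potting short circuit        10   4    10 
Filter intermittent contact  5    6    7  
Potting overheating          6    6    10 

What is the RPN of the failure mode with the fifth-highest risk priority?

RPN = Severity × Occurrence × Detection:
  Latch degraded: 9 × 7 × 2 = 126
  Shaft loosening: 2 × 3 × 5 = 30
  Harness open circuit: 3 × 4 × 8 = 96
  Magnet open circuit: 8 × 8 × 3 = 192
  Potting short circuit: 10 × 4 × 10 = 400
  Filter intermittent contact: 7 × 6 × 5 = 210
  Potting overheating: 10 × 6 × 6 = 360
Sorted descending: 400, 360, 210, 192, 126, 96, 30.
The fifth-highest RPN is 126 (Latch degraded).

126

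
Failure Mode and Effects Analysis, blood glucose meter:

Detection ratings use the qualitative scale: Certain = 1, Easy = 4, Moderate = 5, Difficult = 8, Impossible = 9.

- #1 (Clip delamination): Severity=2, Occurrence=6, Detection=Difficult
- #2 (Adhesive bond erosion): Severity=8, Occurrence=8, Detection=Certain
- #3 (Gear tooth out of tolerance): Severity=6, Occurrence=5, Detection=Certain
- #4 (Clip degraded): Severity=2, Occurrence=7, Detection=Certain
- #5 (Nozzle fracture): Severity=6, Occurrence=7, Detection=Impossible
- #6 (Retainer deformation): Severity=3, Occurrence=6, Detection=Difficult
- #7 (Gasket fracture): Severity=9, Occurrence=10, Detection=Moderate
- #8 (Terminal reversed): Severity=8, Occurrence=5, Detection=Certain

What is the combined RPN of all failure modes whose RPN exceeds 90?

1068

RPN = Severity × Occurrence × Detection:
  #1: 2 × 6 × 8 = 96
  #2: 8 × 8 × 1 = 64
  #3: 6 × 5 × 1 = 30
  #4: 2 × 7 × 1 = 14
  #5: 6 × 7 × 9 = 378
  #6: 3 × 6 × 8 = 144
  #7: 9 × 10 × 5 = 450
  #8: 8 × 5 × 1 = 40
RPN > 90: #1 (96), #5 (378), #6 (144), #7 (450).
Sum: 96 + 378 + 144 + 450 = 1068.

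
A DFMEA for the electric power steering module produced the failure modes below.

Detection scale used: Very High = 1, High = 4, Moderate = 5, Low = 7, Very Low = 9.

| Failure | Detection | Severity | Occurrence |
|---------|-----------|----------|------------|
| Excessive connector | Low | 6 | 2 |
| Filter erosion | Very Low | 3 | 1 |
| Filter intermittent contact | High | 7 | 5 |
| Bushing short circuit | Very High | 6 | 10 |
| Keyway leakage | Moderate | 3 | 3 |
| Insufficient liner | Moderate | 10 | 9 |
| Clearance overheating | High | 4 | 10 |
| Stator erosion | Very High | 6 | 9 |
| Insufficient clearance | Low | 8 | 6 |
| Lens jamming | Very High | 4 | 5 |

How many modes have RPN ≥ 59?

RPN = Severity × Occurrence × Detection:
  Excessive connector: 6 × 2 × 7 = 84
  Filter erosion: 3 × 1 × 9 = 27
  Filter intermittent contact: 7 × 5 × 4 = 140
  Bushing short circuit: 6 × 10 × 1 = 60
  Keyway leakage: 3 × 3 × 5 = 45
  Insufficient liner: 10 × 9 × 5 = 450
  Clearance overheating: 4 × 10 × 4 = 160
  Stator erosion: 6 × 9 × 1 = 54
  Insufficient clearance: 8 × 6 × 7 = 336
  Lens jamming: 4 × 5 × 1 = 20
Modes with RPN ≥ 59: Excessive connector (84), Filter intermittent contact (140), Bushing short circuit (60), Insufficient liner (450), Clearance overheating (160), Insufficient clearance (336) → 6.

6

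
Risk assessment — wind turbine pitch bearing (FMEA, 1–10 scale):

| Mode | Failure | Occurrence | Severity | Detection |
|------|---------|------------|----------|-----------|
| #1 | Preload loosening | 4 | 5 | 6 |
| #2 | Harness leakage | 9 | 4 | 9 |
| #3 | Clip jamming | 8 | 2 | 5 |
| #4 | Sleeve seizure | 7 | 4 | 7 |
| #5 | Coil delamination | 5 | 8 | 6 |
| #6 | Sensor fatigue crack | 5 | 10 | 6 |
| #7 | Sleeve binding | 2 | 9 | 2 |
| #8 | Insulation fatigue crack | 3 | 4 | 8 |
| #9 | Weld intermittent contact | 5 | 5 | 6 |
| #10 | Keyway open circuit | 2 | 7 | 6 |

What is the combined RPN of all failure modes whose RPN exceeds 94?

RPN = Severity × Occurrence × Detection:
  #1: 5 × 4 × 6 = 120
  #2: 4 × 9 × 9 = 324
  #3: 2 × 8 × 5 = 80
  #4: 4 × 7 × 7 = 196
  #5: 8 × 5 × 6 = 240
  #6: 10 × 5 × 6 = 300
  #7: 9 × 2 × 2 = 36
  #8: 4 × 3 × 8 = 96
  #9: 5 × 5 × 6 = 150
  #10: 7 × 2 × 6 = 84
RPN > 94: #1 (120), #2 (324), #4 (196), #5 (240), #6 (300), #8 (96), #9 (150).
Sum: 120 + 324 + 196 + 240 + 300 + 96 + 150 = 1426.

1426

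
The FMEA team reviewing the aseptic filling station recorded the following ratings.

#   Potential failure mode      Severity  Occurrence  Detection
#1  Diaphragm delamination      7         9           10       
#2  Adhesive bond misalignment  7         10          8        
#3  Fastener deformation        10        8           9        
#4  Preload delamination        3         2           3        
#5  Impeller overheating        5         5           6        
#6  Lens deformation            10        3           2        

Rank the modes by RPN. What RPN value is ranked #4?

150

RPN = Severity × Occurrence × Detection:
  #1: 7 × 9 × 10 = 630
  #2: 7 × 10 × 8 = 560
  #3: 10 × 8 × 9 = 720
  #4: 3 × 2 × 3 = 18
  #5: 5 × 5 × 6 = 150
  #6: 10 × 3 × 2 = 60
Sorted descending: 720, 630, 560, 150, 60, 18.
The fourth-highest RPN is 150 (#5).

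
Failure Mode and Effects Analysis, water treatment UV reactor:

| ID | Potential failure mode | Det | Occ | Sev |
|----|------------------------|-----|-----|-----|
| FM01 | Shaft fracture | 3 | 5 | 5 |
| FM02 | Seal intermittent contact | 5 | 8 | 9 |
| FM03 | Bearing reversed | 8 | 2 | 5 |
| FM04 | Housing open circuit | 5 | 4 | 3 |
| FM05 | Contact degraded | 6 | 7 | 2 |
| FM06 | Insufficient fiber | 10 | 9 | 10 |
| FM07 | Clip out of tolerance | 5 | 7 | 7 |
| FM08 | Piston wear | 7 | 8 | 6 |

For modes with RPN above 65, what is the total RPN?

2080

RPN = Severity × Occurrence × Detection:
  FM01: 5 × 5 × 3 = 75
  FM02: 9 × 8 × 5 = 360
  FM03: 5 × 2 × 8 = 80
  FM04: 3 × 4 × 5 = 60
  FM05: 2 × 7 × 6 = 84
  FM06: 10 × 9 × 10 = 900
  FM07: 7 × 7 × 5 = 245
  FM08: 6 × 8 × 7 = 336
RPN > 65: FM01 (75), FM02 (360), FM03 (80), FM05 (84), FM06 (900), FM07 (245), FM08 (336).
Sum: 75 + 360 + 80 + 84 + 900 + 245 + 336 = 2080.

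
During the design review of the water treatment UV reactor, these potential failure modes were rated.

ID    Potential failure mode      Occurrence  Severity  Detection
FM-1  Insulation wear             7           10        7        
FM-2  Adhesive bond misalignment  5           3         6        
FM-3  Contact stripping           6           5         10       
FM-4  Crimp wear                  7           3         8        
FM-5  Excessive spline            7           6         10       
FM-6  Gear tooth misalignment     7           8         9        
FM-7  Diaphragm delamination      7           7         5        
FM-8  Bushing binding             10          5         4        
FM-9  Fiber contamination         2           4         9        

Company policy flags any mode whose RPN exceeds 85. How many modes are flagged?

RPN = Severity × Occurrence × Detection:
  FM-1: 10 × 7 × 7 = 490
  FM-2: 3 × 5 × 6 = 90
  FM-3: 5 × 6 × 10 = 300
  FM-4: 3 × 7 × 8 = 168
  FM-5: 6 × 7 × 10 = 420
  FM-6: 8 × 7 × 9 = 504
  FM-7: 7 × 7 × 5 = 245
  FM-8: 5 × 10 × 4 = 200
  FM-9: 4 × 2 × 9 = 72
Modes with RPN > 85: FM-1 (490), FM-2 (90), FM-3 (300), FM-4 (168), FM-5 (420), FM-6 (504), FM-7 (245), FM-8 (200) → 8.

8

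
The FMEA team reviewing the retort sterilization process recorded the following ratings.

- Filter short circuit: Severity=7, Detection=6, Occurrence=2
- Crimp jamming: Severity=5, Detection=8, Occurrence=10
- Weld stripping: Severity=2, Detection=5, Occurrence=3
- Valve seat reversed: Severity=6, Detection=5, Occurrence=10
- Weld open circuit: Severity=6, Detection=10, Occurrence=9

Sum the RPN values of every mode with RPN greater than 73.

1324

RPN = Severity × Occurrence × Detection:
  Filter short circuit: 7 × 2 × 6 = 84
  Crimp jamming: 5 × 10 × 8 = 400
  Weld stripping: 2 × 3 × 5 = 30
  Valve seat reversed: 6 × 10 × 5 = 300
  Weld open circuit: 6 × 9 × 10 = 540
RPN > 73: Filter short circuit (84), Crimp jamming (400), Valve seat reversed (300), Weld open circuit (540).
Sum: 84 + 400 + 300 + 540 = 1324.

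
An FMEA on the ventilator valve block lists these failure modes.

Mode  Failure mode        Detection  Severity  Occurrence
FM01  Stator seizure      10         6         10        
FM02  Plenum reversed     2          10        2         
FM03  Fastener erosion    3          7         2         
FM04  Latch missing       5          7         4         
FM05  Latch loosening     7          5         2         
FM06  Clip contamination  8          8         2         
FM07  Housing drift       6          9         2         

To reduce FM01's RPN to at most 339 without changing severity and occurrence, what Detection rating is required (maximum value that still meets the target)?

5

FM01: S=6, O=10, D=10 → current RPN = 600.
Fixed product = 60. Need 60 × D ≤ 339, so D ≤ 339/60 = 5.65.
Maximum integer Detection rating = 5 (gives RPN 300; D=6 would give 360 > 339).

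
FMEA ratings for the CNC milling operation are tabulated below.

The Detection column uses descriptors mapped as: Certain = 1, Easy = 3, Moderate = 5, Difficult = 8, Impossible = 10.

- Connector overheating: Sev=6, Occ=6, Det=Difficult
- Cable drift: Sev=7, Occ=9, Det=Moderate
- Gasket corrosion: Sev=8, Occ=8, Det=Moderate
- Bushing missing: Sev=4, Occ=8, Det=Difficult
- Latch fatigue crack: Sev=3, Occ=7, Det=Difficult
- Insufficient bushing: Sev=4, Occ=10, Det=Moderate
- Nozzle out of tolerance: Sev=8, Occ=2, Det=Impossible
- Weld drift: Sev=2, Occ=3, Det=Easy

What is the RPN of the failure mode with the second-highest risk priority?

RPN = Severity × Occurrence × Detection:
  Connector overheating: 6 × 6 × 8 = 288
  Cable drift: 7 × 9 × 5 = 315
  Gasket corrosion: 8 × 8 × 5 = 320
  Bushing missing: 4 × 8 × 8 = 256
  Latch fatigue crack: 3 × 7 × 8 = 168
  Insufficient bushing: 4 × 10 × 5 = 200
  Nozzle out of tolerance: 8 × 2 × 10 = 160
  Weld drift: 2 × 3 × 3 = 18
Sorted descending: 320, 315, 288, 256, 200, 168, 160, 18.
The second-highest RPN is 315 (Cable drift).

315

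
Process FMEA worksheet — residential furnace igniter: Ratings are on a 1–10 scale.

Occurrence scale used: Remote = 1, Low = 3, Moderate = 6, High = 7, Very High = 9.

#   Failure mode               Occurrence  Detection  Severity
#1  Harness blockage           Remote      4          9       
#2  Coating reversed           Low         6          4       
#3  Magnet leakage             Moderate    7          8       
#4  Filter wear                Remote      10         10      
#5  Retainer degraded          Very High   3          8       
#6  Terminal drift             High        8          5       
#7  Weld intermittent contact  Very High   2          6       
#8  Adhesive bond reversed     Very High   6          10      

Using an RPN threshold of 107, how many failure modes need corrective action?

5

RPN = Severity × Occurrence × Detection:
  #1: 9 × 1 × 4 = 36
  #2: 4 × 3 × 6 = 72
  #3: 8 × 6 × 7 = 336
  #4: 10 × 1 × 10 = 100
  #5: 8 × 9 × 3 = 216
  #6: 5 × 7 × 8 = 280
  #7: 6 × 9 × 2 = 108
  #8: 10 × 9 × 6 = 540
Modes with RPN ≥ 107: #3 (336), #5 (216), #6 (280), #7 (108), #8 (540) → 5.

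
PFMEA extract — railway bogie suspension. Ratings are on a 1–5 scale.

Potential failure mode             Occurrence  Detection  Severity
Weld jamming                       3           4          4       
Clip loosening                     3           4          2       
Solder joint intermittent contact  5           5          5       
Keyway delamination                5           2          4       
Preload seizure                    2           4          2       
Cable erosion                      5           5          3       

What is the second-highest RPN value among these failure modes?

75

RPN = Severity × Occurrence × Detection:
  Weld jamming: 4 × 3 × 4 = 48
  Clip loosening: 2 × 3 × 4 = 24
  Solder joint intermittent contact: 5 × 5 × 5 = 125
  Keyway delamination: 4 × 5 × 2 = 40
  Preload seizure: 2 × 2 × 4 = 16
  Cable erosion: 3 × 5 × 5 = 75
Sorted descending: 125, 75, 48, 40, 24, 16.
The second-highest RPN is 75 (Cable erosion).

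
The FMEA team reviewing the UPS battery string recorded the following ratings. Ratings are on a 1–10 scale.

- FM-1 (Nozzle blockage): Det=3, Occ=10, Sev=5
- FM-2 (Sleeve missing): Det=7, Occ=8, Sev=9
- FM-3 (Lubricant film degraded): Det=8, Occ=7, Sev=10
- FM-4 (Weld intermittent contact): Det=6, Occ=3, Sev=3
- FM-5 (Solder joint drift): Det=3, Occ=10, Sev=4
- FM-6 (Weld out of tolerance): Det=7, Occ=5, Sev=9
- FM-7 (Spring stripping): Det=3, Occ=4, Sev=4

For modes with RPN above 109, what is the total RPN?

RPN = Severity × Occurrence × Detection:
  FM-1: 5 × 10 × 3 = 150
  FM-2: 9 × 8 × 7 = 504
  FM-3: 10 × 7 × 8 = 560
  FM-4: 3 × 3 × 6 = 54
  FM-5: 4 × 10 × 3 = 120
  FM-6: 9 × 5 × 7 = 315
  FM-7: 4 × 4 × 3 = 48
RPN > 109: FM-1 (150), FM-2 (504), FM-3 (560), FM-5 (120), FM-6 (315).
Sum: 150 + 504 + 560 + 120 + 315 = 1649.

1649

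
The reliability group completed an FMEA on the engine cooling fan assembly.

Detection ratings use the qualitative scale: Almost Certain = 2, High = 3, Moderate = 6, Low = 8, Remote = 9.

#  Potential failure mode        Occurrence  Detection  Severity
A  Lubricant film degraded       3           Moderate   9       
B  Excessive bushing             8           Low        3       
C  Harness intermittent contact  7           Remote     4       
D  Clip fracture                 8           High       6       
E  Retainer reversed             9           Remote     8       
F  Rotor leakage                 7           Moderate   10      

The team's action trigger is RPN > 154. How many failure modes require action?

RPN = Severity × Occurrence × Detection:
  A: 9 × 3 × 6 = 162
  B: 3 × 8 × 8 = 192
  C: 4 × 7 × 9 = 252
  D: 6 × 8 × 3 = 144
  E: 8 × 9 × 9 = 648
  F: 10 × 7 × 6 = 420
Modes with RPN > 154: A (162), B (192), C (252), E (648), F (420) → 5.

5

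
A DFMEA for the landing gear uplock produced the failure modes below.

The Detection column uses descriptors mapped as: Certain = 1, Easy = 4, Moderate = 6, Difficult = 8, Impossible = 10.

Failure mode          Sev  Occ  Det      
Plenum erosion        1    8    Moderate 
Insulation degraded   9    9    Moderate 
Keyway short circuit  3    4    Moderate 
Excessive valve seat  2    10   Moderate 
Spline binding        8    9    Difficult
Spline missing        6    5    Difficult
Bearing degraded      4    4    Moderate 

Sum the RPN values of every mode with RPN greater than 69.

RPN = Severity × Occurrence × Detection:
  Plenum erosion: 1 × 8 × 6 = 48
  Insulation degraded: 9 × 9 × 6 = 486
  Keyway short circuit: 3 × 4 × 6 = 72
  Excessive valve seat: 2 × 10 × 6 = 120
  Spline binding: 8 × 9 × 8 = 576
  Spline missing: 6 × 5 × 8 = 240
  Bearing degraded: 4 × 4 × 6 = 96
RPN > 69: Insulation degraded (486), Keyway short circuit (72), Excessive valve seat (120), Spline binding (576), Spline missing (240), Bearing degraded (96).
Sum: 486 + 72 + 120 + 576 + 240 + 96 = 1590.

1590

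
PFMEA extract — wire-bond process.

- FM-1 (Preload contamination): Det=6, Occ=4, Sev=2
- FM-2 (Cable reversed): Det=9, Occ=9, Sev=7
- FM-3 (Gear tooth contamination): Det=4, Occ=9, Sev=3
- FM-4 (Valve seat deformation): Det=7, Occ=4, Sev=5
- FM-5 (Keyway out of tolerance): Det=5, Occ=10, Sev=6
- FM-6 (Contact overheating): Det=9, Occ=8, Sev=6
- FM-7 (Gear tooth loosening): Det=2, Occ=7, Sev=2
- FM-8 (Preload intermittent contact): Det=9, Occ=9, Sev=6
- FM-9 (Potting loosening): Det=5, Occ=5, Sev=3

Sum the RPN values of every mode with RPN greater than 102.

2033

RPN = Severity × Occurrence × Detection:
  FM-1: 2 × 4 × 6 = 48
  FM-2: 7 × 9 × 9 = 567
  FM-3: 3 × 9 × 4 = 108
  FM-4: 5 × 4 × 7 = 140
  FM-5: 6 × 10 × 5 = 300
  FM-6: 6 × 8 × 9 = 432
  FM-7: 2 × 7 × 2 = 28
  FM-8: 6 × 9 × 9 = 486
  FM-9: 3 × 5 × 5 = 75
RPN > 102: FM-2 (567), FM-3 (108), FM-4 (140), FM-5 (300), FM-6 (432), FM-8 (486).
Sum: 567 + 108 + 140 + 300 + 432 + 486 = 2033.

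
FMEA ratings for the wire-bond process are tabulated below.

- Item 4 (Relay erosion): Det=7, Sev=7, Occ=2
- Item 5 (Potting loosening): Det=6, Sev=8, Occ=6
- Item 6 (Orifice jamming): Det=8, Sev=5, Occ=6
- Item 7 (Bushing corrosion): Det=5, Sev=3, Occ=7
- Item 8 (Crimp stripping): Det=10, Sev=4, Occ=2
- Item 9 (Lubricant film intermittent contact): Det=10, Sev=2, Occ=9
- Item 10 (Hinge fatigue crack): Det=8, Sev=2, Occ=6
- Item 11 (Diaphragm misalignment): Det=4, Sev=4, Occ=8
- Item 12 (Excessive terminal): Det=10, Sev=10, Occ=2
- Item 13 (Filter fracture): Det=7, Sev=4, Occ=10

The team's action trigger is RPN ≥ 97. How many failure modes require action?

RPN = Severity × Occurrence × Detection:
  Item 4: 7 × 2 × 7 = 98
  Item 5: 8 × 6 × 6 = 288
  Item 6: 5 × 6 × 8 = 240
  Item 7: 3 × 7 × 5 = 105
  Item 8: 4 × 2 × 10 = 80
  Item 9: 2 × 9 × 10 = 180
  Item 10: 2 × 6 × 8 = 96
  Item 11: 4 × 8 × 4 = 128
  Item 12: 10 × 2 × 10 = 200
  Item 13: 4 × 10 × 7 = 280
Modes with RPN ≥ 97: Item 4 (98), Item 5 (288), Item 6 (240), Item 7 (105), Item 9 (180), Item 11 (128), Item 12 (200), Item 13 (280) → 8.

8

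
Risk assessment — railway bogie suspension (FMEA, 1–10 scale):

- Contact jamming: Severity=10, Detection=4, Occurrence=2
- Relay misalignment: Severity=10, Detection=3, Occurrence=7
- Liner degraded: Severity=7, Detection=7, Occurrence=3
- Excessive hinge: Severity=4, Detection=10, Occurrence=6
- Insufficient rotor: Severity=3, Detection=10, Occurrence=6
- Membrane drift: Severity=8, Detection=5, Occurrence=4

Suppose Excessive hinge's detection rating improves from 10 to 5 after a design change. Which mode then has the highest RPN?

RPN = Severity × Occurrence × Detection:
  Contact jamming: 10 × 2 × 4 = 80
  Relay misalignment: 10 × 7 × 3 = 210
  Liner degraded: 7 × 3 × 7 = 147
  Excessive hinge: 4 × 6 × 10 = 240
  Insufficient rotor: 3 × 6 × 10 = 180
  Membrane drift: 8 × 4 × 5 = 160
After action: Excessive hinge → 4 × 6 × 5 = 120.
Revised RPNs: Relay misalignment=210, Insufficient rotor=180, Membrane drift=160, Liner degraded=147, Excessive hinge=120, Contact jamming=80.
Highest is now Relay misalignment (210).

Relay misalignment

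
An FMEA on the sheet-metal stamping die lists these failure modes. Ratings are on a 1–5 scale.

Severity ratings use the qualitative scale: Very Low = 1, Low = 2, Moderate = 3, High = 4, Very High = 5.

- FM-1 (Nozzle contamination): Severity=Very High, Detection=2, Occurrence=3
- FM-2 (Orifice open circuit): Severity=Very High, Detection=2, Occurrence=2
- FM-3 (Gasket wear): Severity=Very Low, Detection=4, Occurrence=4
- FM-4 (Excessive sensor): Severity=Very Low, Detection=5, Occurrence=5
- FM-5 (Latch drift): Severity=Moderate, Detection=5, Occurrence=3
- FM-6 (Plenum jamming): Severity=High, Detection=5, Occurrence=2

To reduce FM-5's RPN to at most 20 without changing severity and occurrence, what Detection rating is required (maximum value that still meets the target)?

FM-5: S=3, O=3, D=5 → current RPN = 45.
Fixed product = 9. Need 9 × D ≤ 20, so D ≤ 20/9 = 2.22.
Maximum integer Detection rating = 2 (gives RPN 18; D=3 would give 27 > 20).

2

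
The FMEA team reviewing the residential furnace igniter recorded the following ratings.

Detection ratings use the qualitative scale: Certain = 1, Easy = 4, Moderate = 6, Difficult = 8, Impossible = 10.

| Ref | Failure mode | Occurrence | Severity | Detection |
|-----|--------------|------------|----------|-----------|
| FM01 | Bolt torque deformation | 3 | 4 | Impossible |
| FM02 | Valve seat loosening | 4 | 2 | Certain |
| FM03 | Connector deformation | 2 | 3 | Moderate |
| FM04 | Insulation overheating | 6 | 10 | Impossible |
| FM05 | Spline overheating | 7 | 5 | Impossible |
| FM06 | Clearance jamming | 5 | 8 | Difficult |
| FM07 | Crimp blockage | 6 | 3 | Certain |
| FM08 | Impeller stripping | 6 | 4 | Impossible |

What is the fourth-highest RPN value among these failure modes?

240

RPN = Severity × Occurrence × Detection:
  FM01: 4 × 3 × 10 = 120
  FM02: 2 × 4 × 1 = 8
  FM03: 3 × 2 × 6 = 36
  FM04: 10 × 6 × 10 = 600
  FM05: 5 × 7 × 10 = 350
  FM06: 8 × 5 × 8 = 320
  FM07: 3 × 6 × 1 = 18
  FM08: 4 × 6 × 10 = 240
Sorted descending: 600, 350, 320, 240, 120, 36, 18, 8.
The fourth-highest RPN is 240 (FM08).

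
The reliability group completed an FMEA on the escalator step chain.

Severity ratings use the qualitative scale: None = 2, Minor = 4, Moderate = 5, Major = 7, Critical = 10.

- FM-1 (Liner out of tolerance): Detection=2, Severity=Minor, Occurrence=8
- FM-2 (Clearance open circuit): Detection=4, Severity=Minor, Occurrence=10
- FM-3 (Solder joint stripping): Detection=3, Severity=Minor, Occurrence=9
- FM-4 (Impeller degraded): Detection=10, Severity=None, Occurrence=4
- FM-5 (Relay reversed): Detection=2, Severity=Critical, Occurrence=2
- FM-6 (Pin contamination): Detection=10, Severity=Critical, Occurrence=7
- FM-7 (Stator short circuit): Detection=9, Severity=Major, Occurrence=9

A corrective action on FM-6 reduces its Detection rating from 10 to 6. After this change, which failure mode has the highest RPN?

FM-7

RPN = Severity × Occurrence × Detection:
  FM-1: 4 × 8 × 2 = 64
  FM-2: 4 × 10 × 4 = 160
  FM-3: 4 × 9 × 3 = 108
  FM-4: 2 × 4 × 10 = 80
  FM-5: 10 × 2 × 2 = 40
  FM-6: 10 × 7 × 10 = 700
  FM-7: 7 × 9 × 9 = 567
After action: FM-6 → 10 × 7 × 6 = 420.
Revised RPNs: FM-7=567, FM-6=420, FM-2=160, FM-3=108, FM-4=80, FM-1=64, FM-5=40.
Highest is now FM-7 (567).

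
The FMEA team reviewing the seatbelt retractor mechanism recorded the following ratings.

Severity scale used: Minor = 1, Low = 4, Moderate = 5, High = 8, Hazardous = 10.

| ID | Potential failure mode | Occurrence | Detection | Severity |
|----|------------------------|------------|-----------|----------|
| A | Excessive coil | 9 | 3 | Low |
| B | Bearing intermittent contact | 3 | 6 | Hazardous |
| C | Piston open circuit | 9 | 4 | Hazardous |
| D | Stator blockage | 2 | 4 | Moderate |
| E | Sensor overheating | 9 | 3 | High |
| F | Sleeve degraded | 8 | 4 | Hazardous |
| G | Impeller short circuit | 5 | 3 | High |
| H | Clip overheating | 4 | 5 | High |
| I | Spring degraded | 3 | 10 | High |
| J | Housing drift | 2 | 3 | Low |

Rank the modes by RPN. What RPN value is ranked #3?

240

RPN = Severity × Occurrence × Detection:
  A: 4 × 9 × 3 = 108
  B: 10 × 3 × 6 = 180
  C: 10 × 9 × 4 = 360
  D: 5 × 2 × 4 = 40
  E: 8 × 9 × 3 = 216
  F: 10 × 8 × 4 = 320
  G: 8 × 5 × 3 = 120
  H: 8 × 4 × 5 = 160
  I: 8 × 3 × 10 = 240
  J: 4 × 2 × 3 = 24
Sorted descending: 360, 320, 240, 216, 180, 160, 120, 108, 40, 24.
The third-highest RPN is 240 (I).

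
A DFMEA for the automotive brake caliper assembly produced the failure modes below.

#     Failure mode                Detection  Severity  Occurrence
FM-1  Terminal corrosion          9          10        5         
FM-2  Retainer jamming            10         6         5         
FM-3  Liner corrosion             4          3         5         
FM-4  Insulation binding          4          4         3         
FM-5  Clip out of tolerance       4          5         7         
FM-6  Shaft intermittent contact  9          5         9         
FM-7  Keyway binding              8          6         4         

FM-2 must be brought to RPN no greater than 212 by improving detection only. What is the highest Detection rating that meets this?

FM-2: S=6, O=5, D=10 → current RPN = 300.
Fixed product = 30. Need 30 × D ≤ 212, so D ≤ 212/30 = 7.07.
Maximum integer Detection rating = 7 (gives RPN 210; D=8 would give 240 > 212).

7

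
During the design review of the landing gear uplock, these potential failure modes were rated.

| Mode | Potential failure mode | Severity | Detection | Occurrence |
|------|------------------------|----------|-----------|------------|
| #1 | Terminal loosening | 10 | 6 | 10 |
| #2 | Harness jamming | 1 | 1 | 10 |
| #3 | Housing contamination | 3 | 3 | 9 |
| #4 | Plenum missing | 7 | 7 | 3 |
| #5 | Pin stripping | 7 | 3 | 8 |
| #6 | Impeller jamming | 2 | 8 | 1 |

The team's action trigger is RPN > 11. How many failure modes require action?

RPN = Severity × Occurrence × Detection:
  #1: 10 × 10 × 6 = 600
  #2: 1 × 10 × 1 = 10
  #3: 3 × 9 × 3 = 81
  #4: 7 × 3 × 7 = 147
  #5: 7 × 8 × 3 = 168
  #6: 2 × 1 × 8 = 16
Modes with RPN > 11: #1 (600), #3 (81), #4 (147), #5 (168), #6 (16) → 5.

5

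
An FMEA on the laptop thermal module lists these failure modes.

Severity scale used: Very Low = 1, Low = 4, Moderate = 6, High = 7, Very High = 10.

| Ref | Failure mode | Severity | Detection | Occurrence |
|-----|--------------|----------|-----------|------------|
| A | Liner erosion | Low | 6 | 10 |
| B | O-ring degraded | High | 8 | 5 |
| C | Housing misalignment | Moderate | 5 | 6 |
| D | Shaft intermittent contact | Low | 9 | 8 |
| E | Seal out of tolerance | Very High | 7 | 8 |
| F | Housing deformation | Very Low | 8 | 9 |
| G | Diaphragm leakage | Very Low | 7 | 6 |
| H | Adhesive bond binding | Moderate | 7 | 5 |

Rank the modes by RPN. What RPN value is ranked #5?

RPN = Severity × Occurrence × Detection:
  A: 4 × 10 × 6 = 240
  B: 7 × 5 × 8 = 280
  C: 6 × 6 × 5 = 180
  D: 4 × 8 × 9 = 288
  E: 10 × 8 × 7 = 560
  F: 1 × 9 × 8 = 72
  G: 1 × 6 × 7 = 42
  H: 6 × 5 × 7 = 210
Sorted descending: 560, 288, 280, 240, 210, 180, 72, 42.
The fifth-highest RPN is 210 (H).

210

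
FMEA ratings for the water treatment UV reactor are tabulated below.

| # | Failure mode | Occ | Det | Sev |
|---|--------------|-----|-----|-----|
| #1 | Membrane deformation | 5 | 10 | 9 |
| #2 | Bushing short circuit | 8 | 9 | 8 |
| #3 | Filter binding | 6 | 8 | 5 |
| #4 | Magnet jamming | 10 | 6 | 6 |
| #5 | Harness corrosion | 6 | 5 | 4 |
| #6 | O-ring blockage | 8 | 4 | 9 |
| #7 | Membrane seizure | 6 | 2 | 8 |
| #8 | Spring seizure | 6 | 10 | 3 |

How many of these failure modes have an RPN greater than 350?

RPN = Severity × Occurrence × Detection:
  #1: 9 × 5 × 10 = 450
  #2: 8 × 8 × 9 = 576
  #3: 5 × 6 × 8 = 240
  #4: 6 × 10 × 6 = 360
  #5: 4 × 6 × 5 = 120
  #6: 9 × 8 × 4 = 288
  #7: 8 × 6 × 2 = 96
  #8: 3 × 6 × 10 = 180
Modes with RPN > 350: #1 (450), #2 (576), #4 (360) → 3.

3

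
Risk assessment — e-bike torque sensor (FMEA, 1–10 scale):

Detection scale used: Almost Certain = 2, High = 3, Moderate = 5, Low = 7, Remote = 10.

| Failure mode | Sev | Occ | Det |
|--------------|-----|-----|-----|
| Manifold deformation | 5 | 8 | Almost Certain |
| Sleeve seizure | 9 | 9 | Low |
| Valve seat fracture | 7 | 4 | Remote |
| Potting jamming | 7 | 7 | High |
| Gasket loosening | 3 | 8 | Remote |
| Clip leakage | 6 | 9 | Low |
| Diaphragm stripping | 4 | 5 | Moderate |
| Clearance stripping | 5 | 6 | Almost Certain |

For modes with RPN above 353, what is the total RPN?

945

RPN = Severity × Occurrence × Detection:
  Manifold deformation: 5 × 8 × 2 = 80
  Sleeve seizure: 9 × 9 × 7 = 567
  Valve seat fracture: 7 × 4 × 10 = 280
  Potting jamming: 7 × 7 × 3 = 147
  Gasket loosening: 3 × 8 × 10 = 240
  Clip leakage: 6 × 9 × 7 = 378
  Diaphragm stripping: 4 × 5 × 5 = 100
  Clearance stripping: 5 × 6 × 2 = 60
RPN > 353: Sleeve seizure (567), Clip leakage (378).
Sum: 567 + 378 = 945.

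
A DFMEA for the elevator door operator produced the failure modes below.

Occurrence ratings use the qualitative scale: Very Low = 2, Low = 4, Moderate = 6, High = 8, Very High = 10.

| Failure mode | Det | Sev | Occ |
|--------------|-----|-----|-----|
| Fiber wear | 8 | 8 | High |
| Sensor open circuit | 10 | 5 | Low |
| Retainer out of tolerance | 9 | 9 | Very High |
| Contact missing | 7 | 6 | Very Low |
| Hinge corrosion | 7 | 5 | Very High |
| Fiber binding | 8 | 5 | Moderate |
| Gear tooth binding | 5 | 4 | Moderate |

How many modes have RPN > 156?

5

RPN = Severity × Occurrence × Detection:
  Fiber wear: 8 × 8 × 8 = 512
  Sensor open circuit: 5 × 4 × 10 = 200
  Retainer out of tolerance: 9 × 10 × 9 = 810
  Contact missing: 6 × 2 × 7 = 84
  Hinge corrosion: 5 × 10 × 7 = 350
  Fiber binding: 5 × 6 × 8 = 240
  Gear tooth binding: 4 × 6 × 5 = 120
Modes with RPN > 156: Fiber wear (512), Sensor open circuit (200), Retainer out of tolerance (810), Hinge corrosion (350), Fiber binding (240) → 5.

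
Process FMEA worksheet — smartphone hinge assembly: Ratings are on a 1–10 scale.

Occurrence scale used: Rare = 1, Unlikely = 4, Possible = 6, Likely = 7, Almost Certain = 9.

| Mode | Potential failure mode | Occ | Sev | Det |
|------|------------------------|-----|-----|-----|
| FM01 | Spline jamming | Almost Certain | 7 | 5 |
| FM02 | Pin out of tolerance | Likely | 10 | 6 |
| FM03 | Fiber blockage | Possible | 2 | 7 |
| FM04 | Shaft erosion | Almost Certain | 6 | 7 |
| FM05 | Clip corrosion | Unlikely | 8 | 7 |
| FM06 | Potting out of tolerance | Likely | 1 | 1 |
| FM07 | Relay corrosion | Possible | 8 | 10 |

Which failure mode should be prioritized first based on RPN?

FM07

RPN = Severity × Occurrence × Detection:
  FM01: 7 × 9 × 5 = 315
  FM02: 10 × 7 × 6 = 420
  FM03: 2 × 6 × 7 = 84
  FM04: 6 × 9 × 7 = 378
  FM05: 8 × 4 × 7 = 224
  FM06: 1 × 7 × 1 = 7
  FM07: 8 × 6 × 10 = 480
Highest RPN is 480 → FM07.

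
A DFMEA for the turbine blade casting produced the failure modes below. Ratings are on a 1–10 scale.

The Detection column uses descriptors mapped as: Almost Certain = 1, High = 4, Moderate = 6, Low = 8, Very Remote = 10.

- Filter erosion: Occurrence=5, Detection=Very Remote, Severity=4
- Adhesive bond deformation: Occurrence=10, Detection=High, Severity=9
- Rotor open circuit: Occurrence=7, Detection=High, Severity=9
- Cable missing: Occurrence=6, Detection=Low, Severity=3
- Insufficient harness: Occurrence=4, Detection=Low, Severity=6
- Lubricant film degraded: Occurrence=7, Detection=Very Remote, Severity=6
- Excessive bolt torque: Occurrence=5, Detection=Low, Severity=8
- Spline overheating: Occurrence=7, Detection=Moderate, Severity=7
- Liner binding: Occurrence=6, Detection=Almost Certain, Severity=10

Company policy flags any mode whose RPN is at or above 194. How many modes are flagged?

RPN = Severity × Occurrence × Detection:
  Filter erosion: 4 × 5 × 10 = 200
  Adhesive bond deformation: 9 × 10 × 4 = 360
  Rotor open circuit: 9 × 7 × 4 = 252
  Cable missing: 3 × 6 × 8 = 144
  Insufficient harness: 6 × 4 × 8 = 192
  Lubricant film degraded: 6 × 7 × 10 = 420
  Excessive bolt torque: 8 × 5 × 8 = 320
  Spline overheating: 7 × 7 × 6 = 294
  Liner binding: 10 × 6 × 1 = 60
Modes with RPN ≥ 194: Filter erosion (200), Adhesive bond deformation (360), Rotor open circuit (252), Lubricant film degraded (420), Excessive bolt torque (320), Spline overheating (294) → 6.

6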